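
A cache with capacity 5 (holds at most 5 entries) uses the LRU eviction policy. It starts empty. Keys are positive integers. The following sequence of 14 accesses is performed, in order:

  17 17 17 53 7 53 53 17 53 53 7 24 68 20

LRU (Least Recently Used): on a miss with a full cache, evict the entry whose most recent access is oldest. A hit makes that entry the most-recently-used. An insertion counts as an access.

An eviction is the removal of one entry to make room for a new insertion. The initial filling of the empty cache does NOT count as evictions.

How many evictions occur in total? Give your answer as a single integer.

LRU simulation (capacity=5):
  1. access 17: MISS. Cache (LRU->MRU): [17]
  2. access 17: HIT. Cache (LRU->MRU): [17]
  3. access 17: HIT. Cache (LRU->MRU): [17]
  4. access 53: MISS. Cache (LRU->MRU): [17 53]
  5. access 7: MISS. Cache (LRU->MRU): [17 53 7]
  6. access 53: HIT. Cache (LRU->MRU): [17 7 53]
  7. access 53: HIT. Cache (LRU->MRU): [17 7 53]
  8. access 17: HIT. Cache (LRU->MRU): [7 53 17]
  9. access 53: HIT. Cache (LRU->MRU): [7 17 53]
  10. access 53: HIT. Cache (LRU->MRU): [7 17 53]
  11. access 7: HIT. Cache (LRU->MRU): [17 53 7]
  12. access 24: MISS. Cache (LRU->MRU): [17 53 7 24]
  13. access 68: MISS. Cache (LRU->MRU): [17 53 7 24 68]
  14. access 20: MISS, evict 17. Cache (LRU->MRU): [53 7 24 68 20]
Total: 8 hits, 6 misses, 1 evictions

Answer: 1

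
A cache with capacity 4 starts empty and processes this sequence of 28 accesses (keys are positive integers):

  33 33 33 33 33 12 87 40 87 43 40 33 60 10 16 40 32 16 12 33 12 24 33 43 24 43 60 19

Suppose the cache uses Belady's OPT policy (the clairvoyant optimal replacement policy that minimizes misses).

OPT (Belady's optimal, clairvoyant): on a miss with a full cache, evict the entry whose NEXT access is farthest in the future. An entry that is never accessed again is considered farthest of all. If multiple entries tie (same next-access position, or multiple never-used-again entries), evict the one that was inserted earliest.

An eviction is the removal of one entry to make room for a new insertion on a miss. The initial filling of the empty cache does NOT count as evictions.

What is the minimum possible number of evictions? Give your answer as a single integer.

OPT (Belady) simulation (capacity=4):
  1. access 33: MISS. Cache: [33]
  2. access 33: HIT. Next use of 33: step 3. Cache: [33]
  3. access 33: HIT. Next use of 33: step 4. Cache: [33]
  4. access 33: HIT. Next use of 33: step 5. Cache: [33]
  5. access 33: HIT. Next use of 33: step 12. Cache: [33]
  6. access 12: MISS. Cache: [33 12]
  7. access 87: MISS. Cache: [33 12 87]
  8. access 40: MISS. Cache: [33 12 87 40]
  9. access 87: HIT. Next use of 87: never. Cache: [33 12 87 40]
  10. access 43: MISS, evict 87 (next use: never). Cache: [33 12 40 43]
  11. access 40: HIT. Next use of 40: step 16. Cache: [33 12 40 43]
  12. access 33: HIT. Next use of 33: step 20. Cache: [33 12 40 43]
  13. access 60: MISS, evict 43 (next use: step 24). Cache: [33 12 40 60]
  14. access 10: MISS, evict 60 (next use: step 27). Cache: [33 12 40 10]
  15. access 16: MISS, evict 10 (next use: never). Cache: [33 12 40 16]
  16. access 40: HIT. Next use of 40: never. Cache: [33 12 40 16]
  17. access 32: MISS, evict 40 (next use: never). Cache: [33 12 16 32]
  18. access 16: HIT. Next use of 16: never. Cache: [33 12 16 32]
  19. access 12: HIT. Next use of 12: step 21. Cache: [33 12 16 32]
  20. access 33: HIT. Next use of 33: step 23. Cache: [33 12 16 32]
  21. access 12: HIT. Next use of 12: never. Cache: [33 12 16 32]
  22. access 24: MISS, evict 12 (next use: never). Cache: [33 16 32 24]
  23. access 33: HIT. Next use of 33: never. Cache: [33 16 32 24]
  24. access 43: MISS, evict 33 (next use: never). Cache: [16 32 24 43]
  25. access 24: HIT. Next use of 24: never. Cache: [16 32 24 43]
  26. access 43: HIT. Next use of 43: never. Cache: [16 32 24 43]
  27. access 60: MISS, evict 16 (next use: never). Cache: [32 24 43 60]
  28. access 19: MISS, evict 32 (next use: never). Cache: [24 43 60 19]
Total: 15 hits, 13 misses, 9 evictions

Answer: 9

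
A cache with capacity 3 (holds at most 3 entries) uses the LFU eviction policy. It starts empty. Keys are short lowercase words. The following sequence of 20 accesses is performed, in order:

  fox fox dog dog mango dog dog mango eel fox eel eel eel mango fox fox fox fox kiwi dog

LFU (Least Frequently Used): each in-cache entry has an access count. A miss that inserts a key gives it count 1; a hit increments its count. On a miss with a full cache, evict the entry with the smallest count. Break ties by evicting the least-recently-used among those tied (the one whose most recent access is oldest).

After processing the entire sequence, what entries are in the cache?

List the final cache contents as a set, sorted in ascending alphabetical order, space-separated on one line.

Answer: dog fox kiwi

Derivation:
LFU simulation (capacity=3):
  1. access fox: MISS. Cache: [fox(c=1)]
  2. access fox: HIT, count now 2. Cache: [fox(c=2)]
  3. access dog: MISS. Cache: [dog(c=1) fox(c=2)]
  4. access dog: HIT, count now 2. Cache: [fox(c=2) dog(c=2)]
  5. access mango: MISS. Cache: [mango(c=1) fox(c=2) dog(c=2)]
  6. access dog: HIT, count now 3. Cache: [mango(c=1) fox(c=2) dog(c=3)]
  7. access dog: HIT, count now 4. Cache: [mango(c=1) fox(c=2) dog(c=4)]
  8. access mango: HIT, count now 2. Cache: [fox(c=2) mango(c=2) dog(c=4)]
  9. access eel: MISS, evict fox(c=2). Cache: [eel(c=1) mango(c=2) dog(c=4)]
  10. access fox: MISS, evict eel(c=1). Cache: [fox(c=1) mango(c=2) dog(c=4)]
  11. access eel: MISS, evict fox(c=1). Cache: [eel(c=1) mango(c=2) dog(c=4)]
  12. access eel: HIT, count now 2. Cache: [mango(c=2) eel(c=2) dog(c=4)]
  13. access eel: HIT, count now 3. Cache: [mango(c=2) eel(c=3) dog(c=4)]
  14. access mango: HIT, count now 3. Cache: [eel(c=3) mango(c=3) dog(c=4)]
  15. access fox: MISS, evict eel(c=3). Cache: [fox(c=1) mango(c=3) dog(c=4)]
  16. access fox: HIT, count now 2. Cache: [fox(c=2) mango(c=3) dog(c=4)]
  17. access fox: HIT, count now 3. Cache: [mango(c=3) fox(c=3) dog(c=4)]
  18. access fox: HIT, count now 4. Cache: [mango(c=3) dog(c=4) fox(c=4)]
  19. access kiwi: MISS, evict mango(c=3). Cache: [kiwi(c=1) dog(c=4) fox(c=4)]
  20. access dog: HIT, count now 5. Cache: [kiwi(c=1) fox(c=4) dog(c=5)]
Total: 12 hits, 8 misses, 5 evictions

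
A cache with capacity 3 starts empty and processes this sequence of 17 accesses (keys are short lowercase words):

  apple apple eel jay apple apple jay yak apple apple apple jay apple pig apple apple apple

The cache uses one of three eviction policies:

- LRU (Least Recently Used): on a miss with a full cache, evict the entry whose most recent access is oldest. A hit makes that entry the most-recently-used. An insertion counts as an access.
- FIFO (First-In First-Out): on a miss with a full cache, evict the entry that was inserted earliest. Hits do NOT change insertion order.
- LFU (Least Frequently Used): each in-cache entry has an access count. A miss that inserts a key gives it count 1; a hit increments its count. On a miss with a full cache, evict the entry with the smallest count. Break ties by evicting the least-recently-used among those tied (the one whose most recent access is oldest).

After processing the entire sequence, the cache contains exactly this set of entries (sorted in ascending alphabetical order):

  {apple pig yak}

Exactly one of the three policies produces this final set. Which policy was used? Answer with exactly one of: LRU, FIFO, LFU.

Answer: FIFO

Derivation:
Simulating under each policy and comparing final sets:
  LRU: final set = {apple jay pig} -> differs
  FIFO: final set = {apple pig yak} -> MATCHES target
  LFU: final set = {apple jay pig} -> differs
Only FIFO produces the target set.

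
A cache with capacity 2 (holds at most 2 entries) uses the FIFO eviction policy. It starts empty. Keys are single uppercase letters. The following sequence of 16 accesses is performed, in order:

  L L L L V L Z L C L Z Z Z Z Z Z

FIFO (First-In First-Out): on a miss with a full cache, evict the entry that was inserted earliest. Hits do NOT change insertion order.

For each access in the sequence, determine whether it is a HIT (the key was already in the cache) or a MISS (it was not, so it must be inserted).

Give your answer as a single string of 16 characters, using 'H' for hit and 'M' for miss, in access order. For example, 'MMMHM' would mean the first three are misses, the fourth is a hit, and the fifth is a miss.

Answer: MHHHMHMMMHMHHHHH

Derivation:
FIFO simulation (capacity=2):
  1. access L: MISS. Cache (old->new): [L]
  2. access L: HIT. Cache (old->new): [L]
  3. access L: HIT. Cache (old->new): [L]
  4. access L: HIT. Cache (old->new): [L]
  5. access V: MISS. Cache (old->new): [L V]
  6. access L: HIT. Cache (old->new): [L V]
  7. access Z: MISS, evict L. Cache (old->new): [V Z]
  8. access L: MISS, evict V. Cache (old->new): [Z L]
  9. access C: MISS, evict Z. Cache (old->new): [L C]
  10. access L: HIT. Cache (old->new): [L C]
  11. access Z: MISS, evict L. Cache (old->new): [C Z]
  12. access Z: HIT. Cache (old->new): [C Z]
  13. access Z: HIT. Cache (old->new): [C Z]
  14. access Z: HIT. Cache (old->new): [C Z]
  15. access Z: HIT. Cache (old->new): [C Z]
  16. access Z: HIT. Cache (old->new): [C Z]
Total: 10 hits, 6 misses, 4 evictions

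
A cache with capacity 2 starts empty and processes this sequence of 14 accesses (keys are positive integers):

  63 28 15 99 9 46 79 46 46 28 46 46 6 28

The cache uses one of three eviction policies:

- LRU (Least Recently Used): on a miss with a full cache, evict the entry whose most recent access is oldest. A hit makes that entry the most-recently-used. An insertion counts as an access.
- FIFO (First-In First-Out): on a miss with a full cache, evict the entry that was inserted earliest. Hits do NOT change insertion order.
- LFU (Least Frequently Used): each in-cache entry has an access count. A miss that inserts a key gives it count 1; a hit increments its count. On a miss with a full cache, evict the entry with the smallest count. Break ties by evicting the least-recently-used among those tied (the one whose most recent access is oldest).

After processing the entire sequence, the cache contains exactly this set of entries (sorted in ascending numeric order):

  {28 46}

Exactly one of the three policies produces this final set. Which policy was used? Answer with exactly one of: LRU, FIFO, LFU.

Answer: LFU

Derivation:
Simulating under each policy and comparing final sets:
  LRU: final set = {6 28} -> differs
  FIFO: final set = {6 28} -> differs
  LFU: final set = {28 46} -> MATCHES target
Only LFU produces the target set.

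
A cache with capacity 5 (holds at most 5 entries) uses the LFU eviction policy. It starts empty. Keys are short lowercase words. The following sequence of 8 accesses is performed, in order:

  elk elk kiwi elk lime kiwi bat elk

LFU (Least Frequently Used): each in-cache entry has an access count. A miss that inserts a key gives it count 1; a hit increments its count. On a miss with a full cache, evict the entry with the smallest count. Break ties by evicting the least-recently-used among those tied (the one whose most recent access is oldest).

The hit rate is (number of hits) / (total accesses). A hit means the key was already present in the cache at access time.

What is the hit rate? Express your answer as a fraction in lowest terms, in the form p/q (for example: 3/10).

LFU simulation (capacity=5):
  1. access elk: MISS. Cache: [elk(c=1)]
  2. access elk: HIT, count now 2. Cache: [elk(c=2)]
  3. access kiwi: MISS. Cache: [kiwi(c=1) elk(c=2)]
  4. access elk: HIT, count now 3. Cache: [kiwi(c=1) elk(c=3)]
  5. access lime: MISS. Cache: [kiwi(c=1) lime(c=1) elk(c=3)]
  6. access kiwi: HIT, count now 2. Cache: [lime(c=1) kiwi(c=2) elk(c=3)]
  7. access bat: MISS. Cache: [lime(c=1) bat(c=1) kiwi(c=2) elk(c=3)]
  8. access elk: HIT, count now 4. Cache: [lime(c=1) bat(c=1) kiwi(c=2) elk(c=4)]
Total: 4 hits, 4 misses, 0 evictions

Hit rate = 4/8 = 1/2

Answer: 1/2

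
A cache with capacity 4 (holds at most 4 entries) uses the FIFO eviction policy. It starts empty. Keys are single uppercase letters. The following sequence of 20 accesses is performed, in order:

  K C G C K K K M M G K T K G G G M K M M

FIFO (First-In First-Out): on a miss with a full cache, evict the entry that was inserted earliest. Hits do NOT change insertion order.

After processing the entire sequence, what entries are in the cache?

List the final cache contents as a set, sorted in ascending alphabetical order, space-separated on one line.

Answer: G K M T

Derivation:
FIFO simulation (capacity=4):
  1. access K: MISS. Cache (old->new): [K]
  2. access C: MISS. Cache (old->new): [K C]
  3. access G: MISS. Cache (old->new): [K C G]
  4. access C: HIT. Cache (old->new): [K C G]
  5. access K: HIT. Cache (old->new): [K C G]
  6. access K: HIT. Cache (old->new): [K C G]
  7. access K: HIT. Cache (old->new): [K C G]
  8. access M: MISS. Cache (old->new): [K C G M]
  9. access M: HIT. Cache (old->new): [K C G M]
  10. access G: HIT. Cache (old->new): [K C G M]
  11. access K: HIT. Cache (old->new): [K C G M]
  12. access T: MISS, evict K. Cache (old->new): [C G M T]
  13. access K: MISS, evict C. Cache (old->new): [G M T K]
  14. access G: HIT. Cache (old->new): [G M T K]
  15. access G: HIT. Cache (old->new): [G M T K]
  16. access G: HIT. Cache (old->new): [G M T K]
  17. access M: HIT. Cache (old->new): [G M T K]
  18. access K: HIT. Cache (old->new): [G M T K]
  19. access M: HIT. Cache (old->new): [G M T K]
  20. access M: HIT. Cache (old->new): [G M T K]
Total: 14 hits, 6 misses, 2 evictions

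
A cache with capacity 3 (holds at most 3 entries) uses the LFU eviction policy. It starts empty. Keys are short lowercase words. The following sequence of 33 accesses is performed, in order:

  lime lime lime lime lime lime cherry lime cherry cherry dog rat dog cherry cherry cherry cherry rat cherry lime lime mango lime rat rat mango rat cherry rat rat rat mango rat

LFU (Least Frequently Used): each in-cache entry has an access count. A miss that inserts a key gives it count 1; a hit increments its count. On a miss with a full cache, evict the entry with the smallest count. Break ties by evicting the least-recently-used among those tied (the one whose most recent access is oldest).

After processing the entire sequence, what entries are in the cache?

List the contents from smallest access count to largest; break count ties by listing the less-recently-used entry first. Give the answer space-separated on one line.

Answer: rat cherry lime

Derivation:
LFU simulation (capacity=3):
  1. access lime: MISS. Cache: [lime(c=1)]
  2. access lime: HIT, count now 2. Cache: [lime(c=2)]
  3. access lime: HIT, count now 3. Cache: [lime(c=3)]
  4. access lime: HIT, count now 4. Cache: [lime(c=4)]
  5. access lime: HIT, count now 5. Cache: [lime(c=5)]
  6. access lime: HIT, count now 6. Cache: [lime(c=6)]
  7. access cherry: MISS. Cache: [cherry(c=1) lime(c=6)]
  8. access lime: HIT, count now 7. Cache: [cherry(c=1) lime(c=7)]
  9. access cherry: HIT, count now 2. Cache: [cherry(c=2) lime(c=7)]
  10. access cherry: HIT, count now 3. Cache: [cherry(c=3) lime(c=7)]
  11. access dog: MISS. Cache: [dog(c=1) cherry(c=3) lime(c=7)]
  12. access rat: MISS, evict dog(c=1). Cache: [rat(c=1) cherry(c=3) lime(c=7)]
  13. access dog: MISS, evict rat(c=1). Cache: [dog(c=1) cherry(c=3) lime(c=7)]
  14. access cherry: HIT, count now 4. Cache: [dog(c=1) cherry(c=4) lime(c=7)]
  15. access cherry: HIT, count now 5. Cache: [dog(c=1) cherry(c=5) lime(c=7)]
  16. access cherry: HIT, count now 6. Cache: [dog(c=1) cherry(c=6) lime(c=7)]
  17. access cherry: HIT, count now 7. Cache: [dog(c=1) lime(c=7) cherry(c=7)]
  18. access rat: MISS, evict dog(c=1). Cache: [rat(c=1) lime(c=7) cherry(c=7)]
  19. access cherry: HIT, count now 8. Cache: [rat(c=1) lime(c=7) cherry(c=8)]
  20. access lime: HIT, count now 8. Cache: [rat(c=1) cherry(c=8) lime(c=8)]
  21. access lime: HIT, count now 9. Cache: [rat(c=1) cherry(c=8) lime(c=9)]
  22. access mango: MISS, evict rat(c=1). Cache: [mango(c=1) cherry(c=8) lime(c=9)]
  23. access lime: HIT, count now 10. Cache: [mango(c=1) cherry(c=8) lime(c=10)]
  24. access rat: MISS, evict mango(c=1). Cache: [rat(c=1) cherry(c=8) lime(c=10)]
  25. access rat: HIT, count now 2. Cache: [rat(c=2) cherry(c=8) lime(c=10)]
  26. access mango: MISS, evict rat(c=2). Cache: [mango(c=1) cherry(c=8) lime(c=10)]
  27. access rat: MISS, evict mango(c=1). Cache: [rat(c=1) cherry(c=8) lime(c=10)]
  28. access cherry: HIT, count now 9. Cache: [rat(c=1) cherry(c=9) lime(c=10)]
  29. access rat: HIT, count now 2. Cache: [rat(c=2) cherry(c=9) lime(c=10)]
  30. access rat: HIT, count now 3. Cache: [rat(c=3) cherry(c=9) lime(c=10)]
  31. access rat: HIT, count now 4. Cache: [rat(c=4) cherry(c=9) lime(c=10)]
  32. access mango: MISS, evict rat(c=4). Cache: [mango(c=1) cherry(c=9) lime(c=10)]
  33. access rat: MISS, evict mango(c=1). Cache: [rat(c=1) cherry(c=9) lime(c=10)]
Total: 21 hits, 12 misses, 9 evictions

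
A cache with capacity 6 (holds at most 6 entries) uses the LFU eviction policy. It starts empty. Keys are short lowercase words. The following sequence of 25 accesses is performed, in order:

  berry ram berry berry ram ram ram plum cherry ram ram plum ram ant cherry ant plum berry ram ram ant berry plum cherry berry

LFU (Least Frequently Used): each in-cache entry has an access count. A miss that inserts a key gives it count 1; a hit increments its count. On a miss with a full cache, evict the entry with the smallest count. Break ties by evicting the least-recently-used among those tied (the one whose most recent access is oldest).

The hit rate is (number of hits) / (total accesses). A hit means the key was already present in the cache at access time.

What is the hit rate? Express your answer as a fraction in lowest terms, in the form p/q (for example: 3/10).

Answer: 4/5

Derivation:
LFU simulation (capacity=6):
  1. access berry: MISS. Cache: [berry(c=1)]
  2. access ram: MISS. Cache: [berry(c=1) ram(c=1)]
  3. access berry: HIT, count now 2. Cache: [ram(c=1) berry(c=2)]
  4. access berry: HIT, count now 3. Cache: [ram(c=1) berry(c=3)]
  5. access ram: HIT, count now 2. Cache: [ram(c=2) berry(c=3)]
  6. access ram: HIT, count now 3. Cache: [berry(c=3) ram(c=3)]
  7. access ram: HIT, count now 4. Cache: [berry(c=3) ram(c=4)]
  8. access plum: MISS. Cache: [plum(c=1) berry(c=3) ram(c=4)]
  9. access cherry: MISS. Cache: [plum(c=1) cherry(c=1) berry(c=3) ram(c=4)]
  10. access ram: HIT, count now 5. Cache: [plum(c=1) cherry(c=1) berry(c=3) ram(c=5)]
  11. access ram: HIT, count now 6. Cache: [plum(c=1) cherry(c=1) berry(c=3) ram(c=6)]
  12. access plum: HIT, count now 2. Cache: [cherry(c=1) plum(c=2) berry(c=3) ram(c=6)]
  13. access ram: HIT, count now 7. Cache: [cherry(c=1) plum(c=2) berry(c=3) ram(c=7)]
  14. access ant: MISS. Cache: [cherry(c=1) ant(c=1) plum(c=2) berry(c=3) ram(c=7)]
  15. access cherry: HIT, count now 2. Cache: [ant(c=1) plum(c=2) cherry(c=2) berry(c=3) ram(c=7)]
  16. access ant: HIT, count now 2. Cache: [plum(c=2) cherry(c=2) ant(c=2) berry(c=3) ram(c=7)]
  17. access plum: HIT, count now 3. Cache: [cherry(c=2) ant(c=2) berry(c=3) plum(c=3) ram(c=7)]
  18. access berry: HIT, count now 4. Cache: [cherry(c=2) ant(c=2) plum(c=3) berry(c=4) ram(c=7)]
  19. access ram: HIT, count now 8. Cache: [cherry(c=2) ant(c=2) plum(c=3) berry(c=4) ram(c=8)]
  20. access ram: HIT, count now 9. Cache: [cherry(c=2) ant(c=2) plum(c=3) berry(c=4) ram(c=9)]
  21. access ant: HIT, count now 3. Cache: [cherry(c=2) plum(c=3) ant(c=3) berry(c=4) ram(c=9)]
  22. access berry: HIT, count now 5. Cache: [cherry(c=2) plum(c=3) ant(c=3) berry(c=5) ram(c=9)]
  23. access plum: HIT, count now 4. Cache: [cherry(c=2) ant(c=3) plum(c=4) berry(c=5) ram(c=9)]
  24. access cherry: HIT, count now 3. Cache: [ant(c=3) cherry(c=3) plum(c=4) berry(c=5) ram(c=9)]
  25. access berry: HIT, count now 6. Cache: [ant(c=3) cherry(c=3) plum(c=4) berry(c=6) ram(c=9)]
Total: 20 hits, 5 misses, 0 evictions

Hit rate = 20/25 = 4/5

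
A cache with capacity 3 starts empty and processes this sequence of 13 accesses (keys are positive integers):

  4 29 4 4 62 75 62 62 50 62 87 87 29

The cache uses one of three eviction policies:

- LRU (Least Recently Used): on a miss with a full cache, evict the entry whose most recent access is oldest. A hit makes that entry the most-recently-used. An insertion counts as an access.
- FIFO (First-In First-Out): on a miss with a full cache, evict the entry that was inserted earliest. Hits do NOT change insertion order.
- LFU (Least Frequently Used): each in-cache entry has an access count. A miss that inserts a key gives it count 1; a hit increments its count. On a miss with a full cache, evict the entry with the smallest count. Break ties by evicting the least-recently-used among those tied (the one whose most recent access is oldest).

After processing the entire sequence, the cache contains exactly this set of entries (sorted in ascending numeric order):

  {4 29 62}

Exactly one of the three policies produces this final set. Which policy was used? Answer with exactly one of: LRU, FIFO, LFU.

Answer: LFU

Derivation:
Simulating under each policy and comparing final sets:
  LRU: final set = {29 62 87} -> differs
  FIFO: final set = {29 50 87} -> differs
  LFU: final set = {4 29 62} -> MATCHES target
Only LFU produces the target set.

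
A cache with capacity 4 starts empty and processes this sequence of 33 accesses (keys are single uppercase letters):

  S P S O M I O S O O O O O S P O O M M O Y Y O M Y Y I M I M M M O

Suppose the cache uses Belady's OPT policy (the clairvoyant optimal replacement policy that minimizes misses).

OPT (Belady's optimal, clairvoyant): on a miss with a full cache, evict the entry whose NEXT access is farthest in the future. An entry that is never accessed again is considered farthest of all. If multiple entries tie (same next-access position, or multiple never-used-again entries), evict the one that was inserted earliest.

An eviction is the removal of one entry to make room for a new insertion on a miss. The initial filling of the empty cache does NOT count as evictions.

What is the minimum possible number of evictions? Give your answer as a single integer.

Answer: 3

Derivation:
OPT (Belady) simulation (capacity=4):
  1. access S: MISS. Cache: [S]
  2. access P: MISS. Cache: [S P]
  3. access S: HIT. Next use of S: step 8. Cache: [S P]
  4. access O: MISS. Cache: [S P O]
  5. access M: MISS. Cache: [S P O M]
  6. access I: MISS, evict M (next use: step 18). Cache: [S P O I]
  7. access O: HIT. Next use of O: step 9. Cache: [S P O I]
  8. access S: HIT. Next use of S: step 14. Cache: [S P O I]
  9. access O: HIT. Next use of O: step 10. Cache: [S P O I]
  10. access O: HIT. Next use of O: step 11. Cache: [S P O I]
  11. access O: HIT. Next use of O: step 12. Cache: [S P O I]
  12. access O: HIT. Next use of O: step 13. Cache: [S P O I]
  13. access O: HIT. Next use of O: step 16. Cache: [S P O I]
  14. access S: HIT. Next use of S: never. Cache: [S P O I]
  15. access P: HIT. Next use of P: never. Cache: [S P O I]
  16. access O: HIT. Next use of O: step 17. Cache: [S P O I]
  17. access O: HIT. Next use of O: step 20. Cache: [S P O I]
  18. access M: MISS, evict S (next use: never). Cache: [P O I M]
  19. access M: HIT. Next use of M: step 24. Cache: [P O I M]
  20. access O: HIT. Next use of O: step 23. Cache: [P O I M]
  21. access Y: MISS, evict P (next use: never). Cache: [O I M Y]
  22. access Y: HIT. Next use of Y: step 25. Cache: [O I M Y]
  23. access O: HIT. Next use of O: step 33. Cache: [O I M Y]
  24. access M: HIT. Next use of M: step 28. Cache: [O I M Y]
  25. access Y: HIT. Next use of Y: step 26. Cache: [O I M Y]
  26. access Y: HIT. Next use of Y: never. Cache: [O I M Y]
  27. access I: HIT. Next use of I: step 29. Cache: [O I M Y]
  28. access M: HIT. Next use of M: step 30. Cache: [O I M Y]
  29. access I: HIT. Next use of I: never. Cache: [O I M Y]
  30. access M: HIT. Next use of M: step 31. Cache: [O I M Y]
  31. access M: HIT. Next use of M: step 32. Cache: [O I M Y]
  32. access M: HIT. Next use of M: never. Cache: [O I M Y]
  33. access O: HIT. Next use of O: never. Cache: [O I M Y]
Total: 26 hits, 7 misses, 3 evictions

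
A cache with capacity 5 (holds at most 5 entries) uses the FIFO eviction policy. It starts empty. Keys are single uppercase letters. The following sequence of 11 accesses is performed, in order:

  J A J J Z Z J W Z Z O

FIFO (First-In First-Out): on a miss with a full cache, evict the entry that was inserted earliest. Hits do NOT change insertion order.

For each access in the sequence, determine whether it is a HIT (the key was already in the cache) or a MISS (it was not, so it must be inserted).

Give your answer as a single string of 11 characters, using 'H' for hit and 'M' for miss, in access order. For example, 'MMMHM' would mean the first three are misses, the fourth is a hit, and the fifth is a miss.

Answer: MMHHMHHMHHM

Derivation:
FIFO simulation (capacity=5):
  1. access J: MISS. Cache (old->new): [J]
  2. access A: MISS. Cache (old->new): [J A]
  3. access J: HIT. Cache (old->new): [J A]
  4. access J: HIT. Cache (old->new): [J A]
  5. access Z: MISS. Cache (old->new): [J A Z]
  6. access Z: HIT. Cache (old->new): [J A Z]
  7. access J: HIT. Cache (old->new): [J A Z]
  8. access W: MISS. Cache (old->new): [J A Z W]
  9. access Z: HIT. Cache (old->new): [J A Z W]
  10. access Z: HIT. Cache (old->new): [J A Z W]
  11. access O: MISS. Cache (old->new): [J A Z W O]
Total: 6 hits, 5 misses, 0 evictions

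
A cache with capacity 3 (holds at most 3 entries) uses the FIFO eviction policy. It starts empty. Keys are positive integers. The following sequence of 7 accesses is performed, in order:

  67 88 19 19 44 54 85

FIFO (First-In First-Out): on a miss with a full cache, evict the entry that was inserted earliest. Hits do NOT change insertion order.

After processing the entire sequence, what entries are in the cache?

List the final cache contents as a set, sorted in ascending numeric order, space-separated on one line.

Answer: 44 54 85

Derivation:
FIFO simulation (capacity=3):
  1. access 67: MISS. Cache (old->new): [67]
  2. access 88: MISS. Cache (old->new): [67 88]
  3. access 19: MISS. Cache (old->new): [67 88 19]
  4. access 19: HIT. Cache (old->new): [67 88 19]
  5. access 44: MISS, evict 67. Cache (old->new): [88 19 44]
  6. access 54: MISS, evict 88. Cache (old->new): [19 44 54]
  7. access 85: MISS, evict 19. Cache (old->new): [44 54 85]
Total: 1 hits, 6 misses, 3 evictions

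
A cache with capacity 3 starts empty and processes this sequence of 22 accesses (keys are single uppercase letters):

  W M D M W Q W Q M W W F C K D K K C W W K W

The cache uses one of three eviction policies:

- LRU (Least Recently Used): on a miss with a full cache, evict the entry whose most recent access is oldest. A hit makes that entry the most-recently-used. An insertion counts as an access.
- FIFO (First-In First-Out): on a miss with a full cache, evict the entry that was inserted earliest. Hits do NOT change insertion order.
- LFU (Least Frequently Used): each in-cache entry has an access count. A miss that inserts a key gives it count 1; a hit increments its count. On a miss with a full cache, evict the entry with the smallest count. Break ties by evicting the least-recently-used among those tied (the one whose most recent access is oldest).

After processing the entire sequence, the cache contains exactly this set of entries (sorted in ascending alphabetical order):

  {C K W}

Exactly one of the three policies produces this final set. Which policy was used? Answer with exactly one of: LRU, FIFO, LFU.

Simulating under each policy and comparing final sets:
  LRU: final set = {C K W} -> MATCHES target
  FIFO: final set = {D K W} -> differs
  LFU: final set = {K M W} -> differs
Only LRU produces the target set.

Answer: LRU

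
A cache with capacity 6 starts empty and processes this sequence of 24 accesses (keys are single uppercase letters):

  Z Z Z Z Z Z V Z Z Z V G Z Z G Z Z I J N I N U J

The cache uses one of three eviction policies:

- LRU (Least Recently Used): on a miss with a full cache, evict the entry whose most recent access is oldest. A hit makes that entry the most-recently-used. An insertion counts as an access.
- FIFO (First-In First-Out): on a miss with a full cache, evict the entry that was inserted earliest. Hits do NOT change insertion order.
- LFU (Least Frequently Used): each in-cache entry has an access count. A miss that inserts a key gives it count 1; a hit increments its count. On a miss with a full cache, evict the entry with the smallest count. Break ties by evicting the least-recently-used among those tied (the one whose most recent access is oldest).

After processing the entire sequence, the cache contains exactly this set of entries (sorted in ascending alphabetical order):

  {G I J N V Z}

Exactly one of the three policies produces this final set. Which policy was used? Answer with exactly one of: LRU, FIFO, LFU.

Answer: LFU

Derivation:
Simulating under each policy and comparing final sets:
  LRU: final set = {G I J N U Z} -> differs
  FIFO: final set = {G I J N U V} -> differs
  LFU: final set = {G I J N V Z} -> MATCHES target
Only LFU produces the target set.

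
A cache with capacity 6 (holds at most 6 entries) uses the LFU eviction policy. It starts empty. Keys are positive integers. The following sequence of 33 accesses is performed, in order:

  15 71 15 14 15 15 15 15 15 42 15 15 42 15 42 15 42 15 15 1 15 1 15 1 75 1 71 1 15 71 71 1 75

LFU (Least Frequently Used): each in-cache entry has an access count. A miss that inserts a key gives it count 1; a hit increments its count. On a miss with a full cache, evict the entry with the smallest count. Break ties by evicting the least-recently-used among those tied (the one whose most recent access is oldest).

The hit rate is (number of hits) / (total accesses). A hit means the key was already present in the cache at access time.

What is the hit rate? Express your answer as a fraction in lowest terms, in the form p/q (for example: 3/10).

Answer: 9/11

Derivation:
LFU simulation (capacity=6):
  1. access 15: MISS. Cache: [15(c=1)]
  2. access 71: MISS. Cache: [15(c=1) 71(c=1)]
  3. access 15: HIT, count now 2. Cache: [71(c=1) 15(c=2)]
  4. access 14: MISS. Cache: [71(c=1) 14(c=1) 15(c=2)]
  5. access 15: HIT, count now 3. Cache: [71(c=1) 14(c=1) 15(c=3)]
  6. access 15: HIT, count now 4. Cache: [71(c=1) 14(c=1) 15(c=4)]
  7. access 15: HIT, count now 5. Cache: [71(c=1) 14(c=1) 15(c=5)]
  8. access 15: HIT, count now 6. Cache: [71(c=1) 14(c=1) 15(c=6)]
  9. access 15: HIT, count now 7. Cache: [71(c=1) 14(c=1) 15(c=7)]
  10. access 42: MISS. Cache: [71(c=1) 14(c=1) 42(c=1) 15(c=7)]
  11. access 15: HIT, count now 8. Cache: [71(c=1) 14(c=1) 42(c=1) 15(c=8)]
  12. access 15: HIT, count now 9. Cache: [71(c=1) 14(c=1) 42(c=1) 15(c=9)]
  13. access 42: HIT, count now 2. Cache: [71(c=1) 14(c=1) 42(c=2) 15(c=9)]
  14. access 15: HIT, count now 10. Cache: [71(c=1) 14(c=1) 42(c=2) 15(c=10)]
  15. access 42: HIT, count now 3. Cache: [71(c=1) 14(c=1) 42(c=3) 15(c=10)]
  16. access 15: HIT, count now 11. Cache: [71(c=1) 14(c=1) 42(c=3) 15(c=11)]
  17. access 42: HIT, count now 4. Cache: [71(c=1) 14(c=1) 42(c=4) 15(c=11)]
  18. access 15: HIT, count now 12. Cache: [71(c=1) 14(c=1) 42(c=4) 15(c=12)]
  19. access 15: HIT, count now 13. Cache: [71(c=1) 14(c=1) 42(c=4) 15(c=13)]
  20. access 1: MISS. Cache: [71(c=1) 14(c=1) 1(c=1) 42(c=4) 15(c=13)]
  21. access 15: HIT, count now 14. Cache: [71(c=1) 14(c=1) 1(c=1) 42(c=4) 15(c=14)]
  22. access 1: HIT, count now 2. Cache: [71(c=1) 14(c=1) 1(c=2) 42(c=4) 15(c=14)]
  23. access 15: HIT, count now 15. Cache: [71(c=1) 14(c=1) 1(c=2) 42(c=4) 15(c=15)]
  24. access 1: HIT, count now 3. Cache: [71(c=1) 14(c=1) 1(c=3) 42(c=4) 15(c=15)]
  25. access 75: MISS. Cache: [71(c=1) 14(c=1) 75(c=1) 1(c=3) 42(c=4) 15(c=15)]
  26. access 1: HIT, count now 4. Cache: [71(c=1) 14(c=1) 75(c=1) 42(c=4) 1(c=4) 15(c=15)]
  27. access 71: HIT, count now 2. Cache: [14(c=1) 75(c=1) 71(c=2) 42(c=4) 1(c=4) 15(c=15)]
  28. access 1: HIT, count now 5. Cache: [14(c=1) 75(c=1) 71(c=2) 42(c=4) 1(c=5) 15(c=15)]
  29. access 15: HIT, count now 16. Cache: [14(c=1) 75(c=1) 71(c=2) 42(c=4) 1(c=5) 15(c=16)]
  30. access 71: HIT, count now 3. Cache: [14(c=1) 75(c=1) 71(c=3) 42(c=4) 1(c=5) 15(c=16)]
  31. access 71: HIT, count now 4. Cache: [14(c=1) 75(c=1) 42(c=4) 71(c=4) 1(c=5) 15(c=16)]
  32. access 1: HIT, count now 6. Cache: [14(c=1) 75(c=1) 42(c=4) 71(c=4) 1(c=6) 15(c=16)]
  33. access 75: HIT, count now 2. Cache: [14(c=1) 75(c=2) 42(c=4) 71(c=4) 1(c=6) 15(c=16)]
Total: 27 hits, 6 misses, 0 evictions

Hit rate = 27/33 = 9/11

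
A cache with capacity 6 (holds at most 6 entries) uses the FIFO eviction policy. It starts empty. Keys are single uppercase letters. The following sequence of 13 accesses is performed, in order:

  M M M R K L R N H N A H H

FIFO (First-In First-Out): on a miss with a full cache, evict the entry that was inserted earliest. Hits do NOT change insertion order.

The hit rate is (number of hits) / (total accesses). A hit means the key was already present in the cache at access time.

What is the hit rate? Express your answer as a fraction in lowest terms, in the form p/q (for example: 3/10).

FIFO simulation (capacity=6):
  1. access M: MISS. Cache (old->new): [M]
  2. access M: HIT. Cache (old->new): [M]
  3. access M: HIT. Cache (old->new): [M]
  4. access R: MISS. Cache (old->new): [M R]
  5. access K: MISS. Cache (old->new): [M R K]
  6. access L: MISS. Cache (old->new): [M R K L]
  7. access R: HIT. Cache (old->new): [M R K L]
  8. access N: MISS. Cache (old->new): [M R K L N]
  9. access H: MISS. Cache (old->new): [M R K L N H]
  10. access N: HIT. Cache (old->new): [M R K L N H]
  11. access A: MISS, evict M. Cache (old->new): [R K L N H A]
  12. access H: HIT. Cache (old->new): [R K L N H A]
  13. access H: HIT. Cache (old->new): [R K L N H A]
Total: 6 hits, 7 misses, 1 evictions

Hit rate = 6/13

Answer: 6/13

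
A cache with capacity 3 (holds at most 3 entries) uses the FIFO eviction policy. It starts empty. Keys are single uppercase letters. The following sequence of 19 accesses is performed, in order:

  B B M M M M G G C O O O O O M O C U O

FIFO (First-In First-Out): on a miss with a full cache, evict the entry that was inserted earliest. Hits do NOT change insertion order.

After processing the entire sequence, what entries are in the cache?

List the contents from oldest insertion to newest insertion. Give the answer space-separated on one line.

FIFO simulation (capacity=3):
  1. access B: MISS. Cache (old->new): [B]
  2. access B: HIT. Cache (old->new): [B]
  3. access M: MISS. Cache (old->new): [B M]
  4. access M: HIT. Cache (old->new): [B M]
  5. access M: HIT. Cache (old->new): [B M]
  6. access M: HIT. Cache (old->new): [B M]
  7. access G: MISS. Cache (old->new): [B M G]
  8. access G: HIT. Cache (old->new): [B M G]
  9. access C: MISS, evict B. Cache (old->new): [M G C]
  10. access O: MISS, evict M. Cache (old->new): [G C O]
  11. access O: HIT. Cache (old->new): [G C O]
  12. access O: HIT. Cache (old->new): [G C O]
  13. access O: HIT. Cache (old->new): [G C O]
  14. access O: HIT. Cache (old->new): [G C O]
  15. access M: MISS, evict G. Cache (old->new): [C O M]
  16. access O: HIT. Cache (old->new): [C O M]
  17. access C: HIT. Cache (old->new): [C O M]
  18. access U: MISS, evict C. Cache (old->new): [O M U]
  19. access O: HIT. Cache (old->new): [O M U]
Total: 12 hits, 7 misses, 4 evictions

Answer: O M U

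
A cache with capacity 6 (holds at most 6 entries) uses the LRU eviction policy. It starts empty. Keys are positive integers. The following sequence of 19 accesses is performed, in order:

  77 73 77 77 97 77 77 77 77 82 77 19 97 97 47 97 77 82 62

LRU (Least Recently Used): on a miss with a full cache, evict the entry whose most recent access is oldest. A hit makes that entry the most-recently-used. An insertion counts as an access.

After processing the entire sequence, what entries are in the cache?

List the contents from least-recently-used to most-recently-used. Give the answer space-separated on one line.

LRU simulation (capacity=6):
  1. access 77: MISS. Cache (LRU->MRU): [77]
  2. access 73: MISS. Cache (LRU->MRU): [77 73]
  3. access 77: HIT. Cache (LRU->MRU): [73 77]
  4. access 77: HIT. Cache (LRU->MRU): [73 77]
  5. access 97: MISS. Cache (LRU->MRU): [73 77 97]
  6. access 77: HIT. Cache (LRU->MRU): [73 97 77]
  7. access 77: HIT. Cache (LRU->MRU): [73 97 77]
  8. access 77: HIT. Cache (LRU->MRU): [73 97 77]
  9. access 77: HIT. Cache (LRU->MRU): [73 97 77]
  10. access 82: MISS. Cache (LRU->MRU): [73 97 77 82]
  11. access 77: HIT. Cache (LRU->MRU): [73 97 82 77]
  12. access 19: MISS. Cache (LRU->MRU): [73 97 82 77 19]
  13. access 97: HIT. Cache (LRU->MRU): [73 82 77 19 97]
  14. access 97: HIT. Cache (LRU->MRU): [73 82 77 19 97]
  15. access 47: MISS. Cache (LRU->MRU): [73 82 77 19 97 47]
  16. access 97: HIT. Cache (LRU->MRU): [73 82 77 19 47 97]
  17. access 77: HIT. Cache (LRU->MRU): [73 82 19 47 97 77]
  18. access 82: HIT. Cache (LRU->MRU): [73 19 47 97 77 82]
  19. access 62: MISS, evict 73. Cache (LRU->MRU): [19 47 97 77 82 62]
Total: 12 hits, 7 misses, 1 evictions

Answer: 19 47 97 77 82 62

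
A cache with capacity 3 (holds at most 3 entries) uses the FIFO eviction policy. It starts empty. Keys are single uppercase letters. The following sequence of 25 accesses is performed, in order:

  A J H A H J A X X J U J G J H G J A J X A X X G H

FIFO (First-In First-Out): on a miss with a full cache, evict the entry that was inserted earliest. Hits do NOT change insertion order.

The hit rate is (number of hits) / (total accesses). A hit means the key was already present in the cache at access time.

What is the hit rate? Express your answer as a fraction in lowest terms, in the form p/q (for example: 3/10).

FIFO simulation (capacity=3):
  1. access A: MISS. Cache (old->new): [A]
  2. access J: MISS. Cache (old->new): [A J]
  3. access H: MISS. Cache (old->new): [A J H]
  4. access A: HIT. Cache (old->new): [A J H]
  5. access H: HIT. Cache (old->new): [A J H]
  6. access J: HIT. Cache (old->new): [A J H]
  7. access A: HIT. Cache (old->new): [A J H]
  8. access X: MISS, evict A. Cache (old->new): [J H X]
  9. access X: HIT. Cache (old->new): [J H X]
  10. access J: HIT. Cache (old->new): [J H X]
  11. access U: MISS, evict J. Cache (old->new): [H X U]
  12. access J: MISS, evict H. Cache (old->new): [X U J]
  13. access G: MISS, evict X. Cache (old->new): [U J G]
  14. access J: HIT. Cache (old->new): [U J G]
  15. access H: MISS, evict U. Cache (old->new): [J G H]
  16. access G: HIT. Cache (old->new): [J G H]
  17. access J: HIT. Cache (old->new): [J G H]
  18. access A: MISS, evict J. Cache (old->new): [G H A]
  19. access J: MISS, evict G. Cache (old->new): [H A J]
  20. access X: MISS, evict H. Cache (old->new): [A J X]
  21. access A: HIT. Cache (old->new): [A J X]
  22. access X: HIT. Cache (old->new): [A J X]
  23. access X: HIT. Cache (old->new): [A J X]
  24. access G: MISS, evict A. Cache (old->new): [J X G]
  25. access H: MISS, evict J. Cache (old->new): [X G H]
Total: 12 hits, 13 misses, 10 evictions

Hit rate = 12/25

Answer: 12/25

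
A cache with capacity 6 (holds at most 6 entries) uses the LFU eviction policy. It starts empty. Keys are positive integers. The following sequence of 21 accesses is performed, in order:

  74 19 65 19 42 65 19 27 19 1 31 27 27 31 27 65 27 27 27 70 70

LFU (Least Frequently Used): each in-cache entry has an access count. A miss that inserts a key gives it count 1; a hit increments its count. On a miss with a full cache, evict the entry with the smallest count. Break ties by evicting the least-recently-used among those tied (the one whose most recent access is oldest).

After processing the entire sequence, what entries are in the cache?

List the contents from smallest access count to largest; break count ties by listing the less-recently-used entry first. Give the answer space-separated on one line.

Answer: 1 31 70 65 19 27

Derivation:
LFU simulation (capacity=6):
  1. access 74: MISS. Cache: [74(c=1)]
  2. access 19: MISS. Cache: [74(c=1) 19(c=1)]
  3. access 65: MISS. Cache: [74(c=1) 19(c=1) 65(c=1)]
  4. access 19: HIT, count now 2. Cache: [74(c=1) 65(c=1) 19(c=2)]
  5. access 42: MISS. Cache: [74(c=1) 65(c=1) 42(c=1) 19(c=2)]
  6. access 65: HIT, count now 2. Cache: [74(c=1) 42(c=1) 19(c=2) 65(c=2)]
  7. access 19: HIT, count now 3. Cache: [74(c=1) 42(c=1) 65(c=2) 19(c=3)]
  8. access 27: MISS. Cache: [74(c=1) 42(c=1) 27(c=1) 65(c=2) 19(c=3)]
  9. access 19: HIT, count now 4. Cache: [74(c=1) 42(c=1) 27(c=1) 65(c=2) 19(c=4)]
  10. access 1: MISS. Cache: [74(c=1) 42(c=1) 27(c=1) 1(c=1) 65(c=2) 19(c=4)]
  11. access 31: MISS, evict 74(c=1). Cache: [42(c=1) 27(c=1) 1(c=1) 31(c=1) 65(c=2) 19(c=4)]
  12. access 27: HIT, count now 2. Cache: [42(c=1) 1(c=1) 31(c=1) 65(c=2) 27(c=2) 19(c=4)]
  13. access 27: HIT, count now 3. Cache: [42(c=1) 1(c=1) 31(c=1) 65(c=2) 27(c=3) 19(c=4)]
  14. access 31: HIT, count now 2. Cache: [42(c=1) 1(c=1) 65(c=2) 31(c=2) 27(c=3) 19(c=4)]
  15. access 27: HIT, count now 4. Cache: [42(c=1) 1(c=1) 65(c=2) 31(c=2) 19(c=4) 27(c=4)]
  16. access 65: HIT, count now 3. Cache: [42(c=1) 1(c=1) 31(c=2) 65(c=3) 19(c=4) 27(c=4)]
  17. access 27: HIT, count now 5. Cache: [42(c=1) 1(c=1) 31(c=2) 65(c=3) 19(c=4) 27(c=5)]
  18. access 27: HIT, count now 6. Cache: [42(c=1) 1(c=1) 31(c=2) 65(c=3) 19(c=4) 27(c=6)]
  19. access 27: HIT, count now 7. Cache: [42(c=1) 1(c=1) 31(c=2) 65(c=3) 19(c=4) 27(c=7)]
  20. access 70: MISS, evict 42(c=1). Cache: [1(c=1) 70(c=1) 31(c=2) 65(c=3) 19(c=4) 27(c=7)]
  21. access 70: HIT, count now 2. Cache: [1(c=1) 31(c=2) 70(c=2) 65(c=3) 19(c=4) 27(c=7)]
Total: 13 hits, 8 misses, 2 evictions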